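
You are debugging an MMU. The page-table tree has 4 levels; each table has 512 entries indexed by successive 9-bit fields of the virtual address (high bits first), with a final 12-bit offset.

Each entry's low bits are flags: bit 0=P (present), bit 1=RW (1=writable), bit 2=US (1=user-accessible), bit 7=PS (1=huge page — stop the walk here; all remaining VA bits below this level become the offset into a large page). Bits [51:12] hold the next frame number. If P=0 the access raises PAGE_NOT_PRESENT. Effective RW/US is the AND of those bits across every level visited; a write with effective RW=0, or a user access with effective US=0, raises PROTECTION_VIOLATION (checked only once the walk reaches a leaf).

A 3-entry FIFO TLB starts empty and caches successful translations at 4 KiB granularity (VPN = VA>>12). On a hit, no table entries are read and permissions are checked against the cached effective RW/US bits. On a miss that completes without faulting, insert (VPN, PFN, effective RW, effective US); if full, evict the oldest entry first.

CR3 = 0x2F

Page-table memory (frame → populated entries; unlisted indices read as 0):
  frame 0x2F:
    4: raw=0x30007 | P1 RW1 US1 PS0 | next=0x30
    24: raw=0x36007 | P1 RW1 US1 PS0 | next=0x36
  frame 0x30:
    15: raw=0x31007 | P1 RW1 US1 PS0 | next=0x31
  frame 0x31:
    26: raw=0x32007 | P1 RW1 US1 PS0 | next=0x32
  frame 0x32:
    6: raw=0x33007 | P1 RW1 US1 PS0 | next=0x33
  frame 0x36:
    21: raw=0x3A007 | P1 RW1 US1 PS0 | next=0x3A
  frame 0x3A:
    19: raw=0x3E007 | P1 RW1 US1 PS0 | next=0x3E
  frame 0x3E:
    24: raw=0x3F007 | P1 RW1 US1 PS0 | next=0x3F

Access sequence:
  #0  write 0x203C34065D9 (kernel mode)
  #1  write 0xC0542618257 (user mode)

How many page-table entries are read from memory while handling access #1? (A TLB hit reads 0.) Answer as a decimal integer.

Walk each access:
#0 VA=0x203C34065D9 (w,kernel):
  [0] read 0x2F idx=4: raw=0x30007 flags P=1 W=1 U=1 S=0
  [1] read 0x30 idx=15: raw=0x31007 flags P=1 W=1 U=1 S=0
  [2] read 0x31 idx=26: raw=0x32007 flags P=1 W=1 U=1 S=0
  [3] read 0x32 idx=6: raw=0x33007 flags P=1 W=1 U=1 S=0
  ⇒ phys 0x335D9  [4 reads]
#1 VA=0xC0542618257 (w,user):
  [0] read 0x2F idx=24: raw=0x36007 flags P=1 W=1 U=1 S=0
  [1] read 0x36 idx=21: raw=0x3A007 flags P=1 W=1 U=1 S=0
  [2] read 0x3A idx=19: raw=0x3E007 flags P=1 W=1 U=1 S=0
  [3] read 0x3E idx=24: raw=0x3F007 flags P=1 W=1 U=1 S=0
  ⇒ phys 0x3F257  [4 reads]

Entries read for #1: 4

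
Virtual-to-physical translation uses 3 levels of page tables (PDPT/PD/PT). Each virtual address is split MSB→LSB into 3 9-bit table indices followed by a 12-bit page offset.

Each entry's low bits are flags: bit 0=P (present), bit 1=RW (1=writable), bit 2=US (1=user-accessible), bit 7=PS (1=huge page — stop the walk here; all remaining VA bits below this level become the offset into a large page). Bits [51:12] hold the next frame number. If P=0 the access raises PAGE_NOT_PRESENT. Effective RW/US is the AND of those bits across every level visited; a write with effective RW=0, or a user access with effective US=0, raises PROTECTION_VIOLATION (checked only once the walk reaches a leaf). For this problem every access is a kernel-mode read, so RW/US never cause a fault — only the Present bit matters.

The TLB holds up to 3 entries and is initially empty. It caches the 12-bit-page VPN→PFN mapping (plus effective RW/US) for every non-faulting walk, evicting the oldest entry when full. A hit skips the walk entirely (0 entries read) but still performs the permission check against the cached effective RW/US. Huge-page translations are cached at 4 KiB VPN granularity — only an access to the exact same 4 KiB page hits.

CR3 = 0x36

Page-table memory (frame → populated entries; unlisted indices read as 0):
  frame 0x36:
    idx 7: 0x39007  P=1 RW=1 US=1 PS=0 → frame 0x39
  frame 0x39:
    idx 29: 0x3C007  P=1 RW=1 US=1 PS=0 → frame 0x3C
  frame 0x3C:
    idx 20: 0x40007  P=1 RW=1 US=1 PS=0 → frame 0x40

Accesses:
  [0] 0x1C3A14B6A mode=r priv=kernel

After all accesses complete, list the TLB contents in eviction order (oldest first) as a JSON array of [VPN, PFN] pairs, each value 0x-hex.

Trace:
#0 VA=0x1C3A14B6A (r,kernel):
  [0] read 0x36 idx=7: raw=0x39007 flags P=1 W=1 U=1 S=0
  [1] read 0x39 idx=29: raw=0x3C007 flags P=1 W=1 U=1 S=0
  [2] read 0x3C idx=20: raw=0x40007 flags P=1 W=1 U=1 S=0
  → PA=0x40B6A  (3 entries read)

TLB: [["0x1C3A14", "0x40"]]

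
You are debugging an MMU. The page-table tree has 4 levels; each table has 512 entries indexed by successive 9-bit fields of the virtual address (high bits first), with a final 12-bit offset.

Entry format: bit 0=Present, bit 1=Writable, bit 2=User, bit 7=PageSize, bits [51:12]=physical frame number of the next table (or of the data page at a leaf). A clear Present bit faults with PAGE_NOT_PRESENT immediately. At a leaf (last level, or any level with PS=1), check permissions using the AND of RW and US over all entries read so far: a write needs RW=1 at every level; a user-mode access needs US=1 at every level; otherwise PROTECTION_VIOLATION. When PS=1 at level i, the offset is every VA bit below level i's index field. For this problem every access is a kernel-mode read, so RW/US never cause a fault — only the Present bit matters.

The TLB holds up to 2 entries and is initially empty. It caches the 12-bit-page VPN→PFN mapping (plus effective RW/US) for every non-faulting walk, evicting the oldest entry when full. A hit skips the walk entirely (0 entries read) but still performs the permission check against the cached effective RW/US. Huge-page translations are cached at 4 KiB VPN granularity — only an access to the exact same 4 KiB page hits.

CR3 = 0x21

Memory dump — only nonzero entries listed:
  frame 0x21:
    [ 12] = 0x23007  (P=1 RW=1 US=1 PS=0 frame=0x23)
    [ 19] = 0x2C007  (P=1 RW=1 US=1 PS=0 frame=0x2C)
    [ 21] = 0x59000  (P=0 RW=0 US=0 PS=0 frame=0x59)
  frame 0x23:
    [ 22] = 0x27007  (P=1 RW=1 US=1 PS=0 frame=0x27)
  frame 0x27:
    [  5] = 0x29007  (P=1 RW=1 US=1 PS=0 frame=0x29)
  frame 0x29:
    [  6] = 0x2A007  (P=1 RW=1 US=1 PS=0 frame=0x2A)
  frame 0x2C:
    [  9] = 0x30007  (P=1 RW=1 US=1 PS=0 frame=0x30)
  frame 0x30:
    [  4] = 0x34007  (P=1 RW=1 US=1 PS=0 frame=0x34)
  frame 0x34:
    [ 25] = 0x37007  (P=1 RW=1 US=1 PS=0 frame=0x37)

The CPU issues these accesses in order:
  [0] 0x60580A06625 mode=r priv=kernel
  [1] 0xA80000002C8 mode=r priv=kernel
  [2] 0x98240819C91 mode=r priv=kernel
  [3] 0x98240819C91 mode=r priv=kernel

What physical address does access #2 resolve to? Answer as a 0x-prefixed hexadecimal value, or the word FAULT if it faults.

Per-access translation:
#0 VA=0x60580A06625 (r,kernel):
  L0: frame=0x21 idx=12 entry=0x23007 [P=1 RW=1 US=1 PS=0]
  L1: frame=0x23 idx=22 entry=0x27007 [P=1 RW=1 US=1 PS=0]
  L2: frame=0x27 idx=5 entry=0x29007 [P=1 RW=1 US=1 PS=0]
  L3: frame=0x29 idx=6 entry=0x2A007 [P=1 RW=1 US=1 PS=0]
  ✓ 0x2A625  — 4 lookups
#1 VA=0xA80000002C8 (r,kernel):
  L0: frame=0x21 idx=21 entry=0x59000 [P=0 RW=0 US=0 PS=0]
  ✗ PAGE_NOT_PRESENT  [1 reads]
#2 VA=0x98240819C91 (r,kernel):
  L0: frame=0x21 idx=19 entry=0x2C007 [P=1 RW=1 US=1 PS=0]
  L1: frame=0x2C idx=9 entry=0x30007 [P=1 RW=1 US=1 PS=0]
  L2: frame=0x30 idx=4 entry=0x34007 [P=1 RW=1 US=1 PS=0]
  L3: frame=0x34 idx=25 entry=0x37007 [P=1 RW=1 US=1 PS=0]
  ✓ 0x37C91  — 4 lookups
#3 VA=0x98240819C91 (r,kernel):
  TLB hit vpn=0x98240819 → PA=0x37C91

Access #2 PA: 0x37C91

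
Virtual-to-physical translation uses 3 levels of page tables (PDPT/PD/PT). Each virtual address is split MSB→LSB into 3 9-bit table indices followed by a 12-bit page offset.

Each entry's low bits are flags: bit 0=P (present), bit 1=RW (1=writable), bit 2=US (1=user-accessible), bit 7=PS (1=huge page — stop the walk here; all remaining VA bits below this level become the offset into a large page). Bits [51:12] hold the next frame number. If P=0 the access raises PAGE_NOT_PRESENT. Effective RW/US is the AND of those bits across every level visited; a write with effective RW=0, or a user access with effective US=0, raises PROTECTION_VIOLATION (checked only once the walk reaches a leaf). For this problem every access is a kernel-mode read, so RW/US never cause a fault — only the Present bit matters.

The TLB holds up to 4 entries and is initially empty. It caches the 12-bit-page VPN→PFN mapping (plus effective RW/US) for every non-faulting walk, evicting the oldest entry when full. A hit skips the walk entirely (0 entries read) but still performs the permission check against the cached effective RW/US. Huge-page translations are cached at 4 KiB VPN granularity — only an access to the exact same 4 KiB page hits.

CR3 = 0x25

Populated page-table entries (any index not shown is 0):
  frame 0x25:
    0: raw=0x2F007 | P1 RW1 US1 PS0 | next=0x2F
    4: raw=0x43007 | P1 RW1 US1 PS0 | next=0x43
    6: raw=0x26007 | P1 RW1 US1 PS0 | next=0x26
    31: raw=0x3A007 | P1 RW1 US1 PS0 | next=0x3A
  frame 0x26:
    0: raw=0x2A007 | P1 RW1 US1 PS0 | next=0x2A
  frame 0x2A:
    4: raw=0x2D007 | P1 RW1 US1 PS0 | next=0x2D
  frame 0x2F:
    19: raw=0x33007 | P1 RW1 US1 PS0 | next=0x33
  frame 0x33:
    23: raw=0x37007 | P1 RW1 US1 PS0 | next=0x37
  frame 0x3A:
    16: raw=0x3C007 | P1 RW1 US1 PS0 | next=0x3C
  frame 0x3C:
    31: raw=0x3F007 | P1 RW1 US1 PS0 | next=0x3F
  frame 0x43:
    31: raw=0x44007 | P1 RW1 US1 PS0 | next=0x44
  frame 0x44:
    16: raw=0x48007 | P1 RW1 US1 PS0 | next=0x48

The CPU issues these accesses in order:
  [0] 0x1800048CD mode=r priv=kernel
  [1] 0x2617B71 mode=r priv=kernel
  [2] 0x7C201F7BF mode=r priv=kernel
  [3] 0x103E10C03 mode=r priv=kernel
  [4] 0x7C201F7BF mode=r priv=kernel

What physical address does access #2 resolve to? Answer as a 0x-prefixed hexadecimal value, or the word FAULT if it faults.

Per-access translation:
#0 VA=0x1800048CD (r,kernel):
  [0] read 0x25 idx=6: raw=0x26007 flags P=1 W=1 U=1 S=0
  [1] read 0x26 idx=0: raw=0x2A007 flags P=1 W=1 U=1 S=0
  [2] read 0x2A idx=4: raw=0x2D007 flags P=1 W=1 U=1 S=0
  → PA=0x2D8CD  (3 entries read)
#1 VA=0x2617B71 (r,kernel):
  [0] read 0x25 idx=0: raw=0x2F007 flags P=1 W=1 U=1 S=0
  [1] read 0x2F idx=19: raw=0x33007 flags P=1 W=1 U=1 S=0
  [2] read 0x33 idx=23: raw=0x37007 flags P=1 W=1 U=1 S=0
  → PA=0x37B71  (3 entries read)
#2 VA=0x7C201F7BF (r,kernel):
  [0] read 0x25 idx=31: raw=0x3A007 flags P=1 W=1 U=1 S=0
  [1] read 0x3A idx=16: raw=0x3C007 flags P=1 W=1 U=1 S=0
  [2] read 0x3C idx=31: raw=0x3F007 flags P=1 W=1 U=1 S=0
  → PA=0x3F7BF  (3 entries read)
#3 VA=0x103E10C03 (r,kernel):
  [0] read 0x25 idx=4: raw=0x43007 flags P=1 W=1 U=1 S=0
  [1] read 0x43 idx=31: raw=0x44007 flags P=1 W=1 U=1 S=0
  [2] read 0x44 idx=16: raw=0x48007 flags P=1 W=1 U=1 S=0
  → PA=0x48C03  (3 entries read)
#4 VA=0x7C201F7BF (r,kernel):
  TLB hit vpn=0x7C201F → PA=0x3F7BF

Access #2 PA: 0x3F7BF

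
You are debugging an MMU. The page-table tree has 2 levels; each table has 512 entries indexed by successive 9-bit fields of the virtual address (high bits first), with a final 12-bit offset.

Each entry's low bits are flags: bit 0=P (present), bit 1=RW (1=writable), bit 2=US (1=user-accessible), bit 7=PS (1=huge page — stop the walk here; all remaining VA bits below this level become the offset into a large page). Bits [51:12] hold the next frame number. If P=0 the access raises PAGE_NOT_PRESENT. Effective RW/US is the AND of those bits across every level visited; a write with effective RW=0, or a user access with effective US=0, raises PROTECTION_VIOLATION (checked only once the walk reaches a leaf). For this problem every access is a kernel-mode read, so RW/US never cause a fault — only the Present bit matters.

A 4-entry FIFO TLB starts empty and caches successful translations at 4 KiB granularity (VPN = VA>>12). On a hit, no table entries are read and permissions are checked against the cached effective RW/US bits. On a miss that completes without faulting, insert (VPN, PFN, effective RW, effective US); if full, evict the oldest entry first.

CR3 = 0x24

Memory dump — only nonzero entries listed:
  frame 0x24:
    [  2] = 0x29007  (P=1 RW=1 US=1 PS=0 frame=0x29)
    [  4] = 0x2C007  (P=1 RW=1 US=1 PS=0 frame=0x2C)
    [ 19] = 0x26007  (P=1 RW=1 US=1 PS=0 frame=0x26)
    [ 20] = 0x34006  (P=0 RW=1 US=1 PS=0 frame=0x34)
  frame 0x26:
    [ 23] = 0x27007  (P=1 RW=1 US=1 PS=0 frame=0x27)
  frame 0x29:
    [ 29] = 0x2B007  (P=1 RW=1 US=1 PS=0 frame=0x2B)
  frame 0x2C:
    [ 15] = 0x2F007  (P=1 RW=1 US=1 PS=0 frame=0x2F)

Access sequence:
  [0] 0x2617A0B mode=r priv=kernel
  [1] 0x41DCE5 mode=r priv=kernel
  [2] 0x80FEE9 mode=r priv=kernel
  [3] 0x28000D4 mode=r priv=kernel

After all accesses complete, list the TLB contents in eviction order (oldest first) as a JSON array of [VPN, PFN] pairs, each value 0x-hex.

Trace:
#0 VA=0x2617A0B (r,kernel):
  lvl0: tbl 0x24, slot 19 ⇒ 0x26007 (P1/RW1/US1/PS0)
  lvl1: tbl 0x26, slot 23 ⇒ 0x27007 (P1/RW1/US1/PS0)
  ✓ 0x27A0B  — 2 lookups
#1 VA=0x41DCE5 (r,kernel):
  lvl0: tbl 0x24, slot 2 ⇒ 0x29007 (P1/RW1/US1/PS0)
  lvl1: tbl 0x29, slot 29 ⇒ 0x2B007 (P1/RW1/US1/PS0)
  ✓ 0x2BCE5  — 2 lookups
#2 VA=0x80FEE9 (r,kernel):
  lvl0: tbl 0x24, slot 4 ⇒ 0x2C007 (P1/RW1/US1/PS0)
  lvl1: tbl 0x2C, slot 15 ⇒ 0x2F007 (P1/RW1/US1/PS0)
  ✓ 0x2FEE9  — 2 lookups
#3 VA=0x28000D4 (r,kernel):
  lvl0: tbl 0x24, slot 20 ⇒ 0x34006 (P0/RW1/US1/PS0)
  ✗ PAGE_NOT_PRESENT  [1 reads]

TLB: [["0x2617", "0x27"], ["0x41D", "0x2B"], ["0x80F", "0x2F"]]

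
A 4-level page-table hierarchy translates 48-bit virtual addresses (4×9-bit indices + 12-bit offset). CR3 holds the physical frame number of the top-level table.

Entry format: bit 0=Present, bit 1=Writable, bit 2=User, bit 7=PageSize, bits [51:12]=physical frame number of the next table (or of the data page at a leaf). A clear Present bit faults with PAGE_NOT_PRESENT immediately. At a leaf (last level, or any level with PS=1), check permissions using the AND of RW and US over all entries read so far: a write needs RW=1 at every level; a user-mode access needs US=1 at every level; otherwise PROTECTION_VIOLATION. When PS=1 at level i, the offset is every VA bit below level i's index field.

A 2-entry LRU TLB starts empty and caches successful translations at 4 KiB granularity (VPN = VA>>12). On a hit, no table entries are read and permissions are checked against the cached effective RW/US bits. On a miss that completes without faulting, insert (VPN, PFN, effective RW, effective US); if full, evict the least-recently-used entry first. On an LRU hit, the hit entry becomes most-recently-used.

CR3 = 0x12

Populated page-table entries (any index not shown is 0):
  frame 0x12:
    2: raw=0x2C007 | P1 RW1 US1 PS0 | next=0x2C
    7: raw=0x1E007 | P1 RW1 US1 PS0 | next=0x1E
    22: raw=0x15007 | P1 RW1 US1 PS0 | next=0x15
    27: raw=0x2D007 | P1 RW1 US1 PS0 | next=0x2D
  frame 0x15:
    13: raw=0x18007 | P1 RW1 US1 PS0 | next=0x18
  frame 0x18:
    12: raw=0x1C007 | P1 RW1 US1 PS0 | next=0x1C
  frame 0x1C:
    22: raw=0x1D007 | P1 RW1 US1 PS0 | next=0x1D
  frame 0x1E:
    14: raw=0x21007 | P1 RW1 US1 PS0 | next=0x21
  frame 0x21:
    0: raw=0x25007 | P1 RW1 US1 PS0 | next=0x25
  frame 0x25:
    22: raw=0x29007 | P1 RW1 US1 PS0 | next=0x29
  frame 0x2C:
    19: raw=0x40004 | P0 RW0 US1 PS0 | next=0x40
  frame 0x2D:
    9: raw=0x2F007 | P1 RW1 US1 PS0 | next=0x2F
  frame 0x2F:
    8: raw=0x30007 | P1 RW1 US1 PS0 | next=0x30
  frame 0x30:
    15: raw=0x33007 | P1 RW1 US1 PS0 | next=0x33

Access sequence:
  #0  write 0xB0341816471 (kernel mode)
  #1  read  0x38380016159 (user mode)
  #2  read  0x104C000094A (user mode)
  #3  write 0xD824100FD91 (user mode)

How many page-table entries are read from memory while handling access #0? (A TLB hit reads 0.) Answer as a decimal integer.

Trace:
#0 VA=0xB0341816471 (w,kernel):
  L0 @0x12[22] → 0x15007  P=1,RW=1,US=1,PS=0
  L1 @0x15[13] → 0x18007  P=1,RW=1,US=1,PS=0
  L2 @0x18[12] → 0x1C007  P=1,RW=1,US=1,PS=0
  L3 @0x1C[22] → 0x1D007  P=1,RW=1,US=1,PS=0
  ⇒ phys 0x1D471  [4 reads]
#1 VA=0x38380016159 (r,user):
  L0 @0x12[7] → 0x1E007  P=1,RW=1,US=1,PS=0
  L1 @0x1E[14] → 0x21007  P=1,RW=1,US=1,PS=0
  L2 @0x21[0] → 0x25007  P=1,RW=1,US=1,PS=0
  L3 @0x25[22] → 0x29007  P=1,RW=1,US=1,PS=0
  ⇒ phys 0x29159  [4 reads]
#2 VA=0x104C000094A (r,user):
  L0 @0x12[2] → 0x2C007  P=1,RW=1,US=1,PS=0
  L1 @0x2C[19] → 0x40004  P=0,RW=0,US=1,PS=0
  ✗ PAGE_NOT_PRESENT  [2 reads]
#3 VA=0xD824100FD91 (w,user):
  L0 @0x12[27] → 0x2D007  P=1,RW=1,US=1,PS=0
  L1 @0x2D[9] → 0x2F007  P=1,RW=1,US=1,PS=0
  L2 @0x2F[8] → 0x30007  P=1,RW=1,US=1,PS=0
  L3 @0x30[15] → 0x33007  P=1,RW=1,US=1,PS=0
  ⇒ phys 0x33D91  [4 reads]

Entries read for #0: 4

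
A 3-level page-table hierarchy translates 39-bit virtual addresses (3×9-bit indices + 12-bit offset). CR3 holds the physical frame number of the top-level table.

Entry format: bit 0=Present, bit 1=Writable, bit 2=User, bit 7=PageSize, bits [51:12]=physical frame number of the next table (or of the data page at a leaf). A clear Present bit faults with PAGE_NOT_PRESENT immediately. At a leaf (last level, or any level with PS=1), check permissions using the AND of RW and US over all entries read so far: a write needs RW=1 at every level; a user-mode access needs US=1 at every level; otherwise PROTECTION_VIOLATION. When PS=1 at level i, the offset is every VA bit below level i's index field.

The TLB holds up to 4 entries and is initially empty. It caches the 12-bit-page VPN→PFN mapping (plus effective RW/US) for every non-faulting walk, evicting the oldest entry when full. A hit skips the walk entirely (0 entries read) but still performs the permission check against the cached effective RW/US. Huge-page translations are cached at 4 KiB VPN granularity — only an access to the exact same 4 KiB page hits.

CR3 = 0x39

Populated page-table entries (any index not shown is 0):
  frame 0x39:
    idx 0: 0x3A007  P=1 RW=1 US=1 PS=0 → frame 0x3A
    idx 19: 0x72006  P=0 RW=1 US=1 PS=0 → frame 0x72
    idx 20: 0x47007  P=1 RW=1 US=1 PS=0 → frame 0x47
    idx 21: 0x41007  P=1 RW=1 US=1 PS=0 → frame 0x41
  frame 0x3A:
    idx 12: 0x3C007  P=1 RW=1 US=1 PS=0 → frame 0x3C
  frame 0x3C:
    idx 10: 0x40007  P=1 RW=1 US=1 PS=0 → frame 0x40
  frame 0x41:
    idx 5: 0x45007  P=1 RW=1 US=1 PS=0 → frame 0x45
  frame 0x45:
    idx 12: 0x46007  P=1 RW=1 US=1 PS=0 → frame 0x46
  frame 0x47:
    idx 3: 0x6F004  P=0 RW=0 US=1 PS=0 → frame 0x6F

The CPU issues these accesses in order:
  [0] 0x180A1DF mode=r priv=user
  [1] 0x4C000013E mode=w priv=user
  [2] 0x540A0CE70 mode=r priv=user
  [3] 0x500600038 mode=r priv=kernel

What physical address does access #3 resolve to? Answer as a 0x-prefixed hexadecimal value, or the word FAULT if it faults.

Trace:
#0 VA=0x180A1DF (r,user):
  L0 @0x39[0] → 0x3A007  P=1,RW=1,US=1,PS=0
  L1 @0x3A[12] → 0x3C007  P=1,RW=1,US=1,PS=0
  L2 @0x3C[10] → 0x40007  P=1,RW=1,US=1,PS=0
  ⇒ phys 0x401DF  [3 reads]
#1 VA=0x4C000013E (w,user):
  L0 @0x39[19] → 0x72006  P=0,RW=1,US=1,PS=0
  ⇒ fault: PAGE_NOT_PRESENT  — 1 lookups
#2 VA=0x540A0CE70 (r,user):
  L0 @0x39[21] → 0x41007  P=1,RW=1,US=1,PS=0
  L1 @0x41[5] → 0x45007  P=1,RW=1,US=1,PS=0
  L2 @0x45[12] → 0x46007  P=1,RW=1,US=1,PS=0
  ⇒ phys 0x46E70  [3 reads]
#3 VA=0x500600038 (r,kernel):
  L0 @0x39[20] → 0x47007  P=1,RW=1,US=1,PS=0
  L1 @0x47[3] → 0x6F004  P=0,RW=0,US=1,PS=0
  ⇒ fault: PAGE_NOT_PRESENT  — 2 lookups

Access #3 PA: FAULT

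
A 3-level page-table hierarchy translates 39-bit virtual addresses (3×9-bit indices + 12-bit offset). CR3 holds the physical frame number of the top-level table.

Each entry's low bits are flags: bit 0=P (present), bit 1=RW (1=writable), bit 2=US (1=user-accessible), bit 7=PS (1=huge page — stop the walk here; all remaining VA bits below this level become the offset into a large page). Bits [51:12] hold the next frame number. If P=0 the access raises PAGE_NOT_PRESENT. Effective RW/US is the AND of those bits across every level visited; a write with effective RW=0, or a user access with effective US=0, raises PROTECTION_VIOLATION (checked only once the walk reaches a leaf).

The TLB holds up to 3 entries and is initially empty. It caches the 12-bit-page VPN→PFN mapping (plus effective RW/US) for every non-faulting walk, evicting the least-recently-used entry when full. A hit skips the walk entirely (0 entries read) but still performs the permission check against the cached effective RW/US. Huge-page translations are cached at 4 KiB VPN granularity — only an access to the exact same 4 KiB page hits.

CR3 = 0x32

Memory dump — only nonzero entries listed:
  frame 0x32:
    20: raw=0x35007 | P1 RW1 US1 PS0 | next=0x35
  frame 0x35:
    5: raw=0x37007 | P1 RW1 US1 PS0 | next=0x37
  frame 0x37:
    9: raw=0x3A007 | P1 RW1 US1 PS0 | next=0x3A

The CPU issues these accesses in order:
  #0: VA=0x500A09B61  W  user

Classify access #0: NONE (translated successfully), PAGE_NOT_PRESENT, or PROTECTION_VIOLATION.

Per-access translation:
#0 VA=0x500A09B61 (w,user):
  lvl0: tbl 0x32, slot 20 ⇒ 0x35007 (P1/RW1/US1/PS0)
  lvl1: tbl 0x35, slot 5 ⇒ 0x37007 (P1/RW1/US1/PS0)
  lvl2: tbl 0x37, slot 9 ⇒ 0x3A007 (P1/RW1/US1/PS0)
  ✓ 0x3AB61  — 3 lookups

Access #0 fault: NONE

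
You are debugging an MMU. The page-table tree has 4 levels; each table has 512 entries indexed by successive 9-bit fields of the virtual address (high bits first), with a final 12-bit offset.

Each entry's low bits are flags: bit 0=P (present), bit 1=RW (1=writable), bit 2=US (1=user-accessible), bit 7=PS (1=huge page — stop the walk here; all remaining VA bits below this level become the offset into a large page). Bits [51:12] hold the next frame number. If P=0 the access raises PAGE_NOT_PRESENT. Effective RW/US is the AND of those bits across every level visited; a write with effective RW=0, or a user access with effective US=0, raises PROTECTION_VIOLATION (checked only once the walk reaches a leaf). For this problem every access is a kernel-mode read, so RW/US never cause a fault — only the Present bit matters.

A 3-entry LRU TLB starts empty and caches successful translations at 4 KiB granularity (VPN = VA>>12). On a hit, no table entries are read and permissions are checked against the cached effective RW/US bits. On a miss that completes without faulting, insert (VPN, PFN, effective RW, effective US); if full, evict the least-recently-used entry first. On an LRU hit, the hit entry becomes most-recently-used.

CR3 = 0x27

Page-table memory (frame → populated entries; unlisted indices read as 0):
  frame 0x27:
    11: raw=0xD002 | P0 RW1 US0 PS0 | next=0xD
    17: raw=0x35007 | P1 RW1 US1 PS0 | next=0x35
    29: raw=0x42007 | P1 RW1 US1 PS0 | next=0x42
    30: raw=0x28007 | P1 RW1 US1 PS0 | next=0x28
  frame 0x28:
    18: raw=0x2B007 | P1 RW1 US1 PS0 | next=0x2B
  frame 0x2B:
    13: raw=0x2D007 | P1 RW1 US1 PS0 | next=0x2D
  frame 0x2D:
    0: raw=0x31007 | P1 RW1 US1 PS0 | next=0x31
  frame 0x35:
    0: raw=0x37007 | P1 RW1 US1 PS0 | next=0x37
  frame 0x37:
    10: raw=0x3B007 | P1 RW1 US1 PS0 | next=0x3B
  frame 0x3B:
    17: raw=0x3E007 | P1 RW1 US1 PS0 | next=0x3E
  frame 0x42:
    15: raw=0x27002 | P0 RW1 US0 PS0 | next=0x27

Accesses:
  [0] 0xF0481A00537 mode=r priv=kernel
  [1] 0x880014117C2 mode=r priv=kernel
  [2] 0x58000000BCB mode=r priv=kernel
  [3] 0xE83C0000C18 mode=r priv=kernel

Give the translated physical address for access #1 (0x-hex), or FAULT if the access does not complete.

Trace:
#0 VA=0xF0481A00537 (r,kernel):
  [0] read 0x27 idx=30: raw=0x28007 flags P=1 W=1 U=1 S=0
  [1] read 0x28 idx=18: raw=0x2B007 flags P=1 W=1 U=1 S=0
  [2] read 0x2B idx=13: raw=0x2D007 flags P=1 W=1 U=1 S=0
  [3] read 0x2D idx=0: raw=0x31007 flags P=1 W=1 U=1 S=0
  → PA=0x31537  (4 entries read)
#1 VA=0x880014117C2 (r,kernel):
  [0] read 0x27 idx=17: raw=0x35007 flags P=1 W=1 U=1 S=0
  [1] read 0x35 idx=0: raw=0x37007 flags P=1 W=1 U=1 S=0
  [2] read 0x37 idx=10: raw=0x3B007 flags P=1 W=1 U=1 S=0
  [3] read 0x3B idx=17: raw=0x3E007 flags P=1 W=1 U=1 S=0
  → PA=0x3E7C2  (4 entries read)
#2 VA=0x58000000BCB (r,kernel):
  [0] read 0x27 idx=11: raw=0xD002 flags P=0 W=1 U=0 S=0
  ⇒ fault: PAGE_NOT_PRESENT  — 1 lookups
#3 VA=0xE83C0000C18 (r,kernel):
  [0] read 0x27 idx=29: raw=0x42007 flags P=1 W=1 U=1 S=0
  [1] read 0x42 idx=15: raw=0x27002 flags P=0 W=1 U=0 S=0
  ⇒ fault: PAGE_NOT_PRESENT  — 2 lookups

Access #1 PA: 0x3E7C2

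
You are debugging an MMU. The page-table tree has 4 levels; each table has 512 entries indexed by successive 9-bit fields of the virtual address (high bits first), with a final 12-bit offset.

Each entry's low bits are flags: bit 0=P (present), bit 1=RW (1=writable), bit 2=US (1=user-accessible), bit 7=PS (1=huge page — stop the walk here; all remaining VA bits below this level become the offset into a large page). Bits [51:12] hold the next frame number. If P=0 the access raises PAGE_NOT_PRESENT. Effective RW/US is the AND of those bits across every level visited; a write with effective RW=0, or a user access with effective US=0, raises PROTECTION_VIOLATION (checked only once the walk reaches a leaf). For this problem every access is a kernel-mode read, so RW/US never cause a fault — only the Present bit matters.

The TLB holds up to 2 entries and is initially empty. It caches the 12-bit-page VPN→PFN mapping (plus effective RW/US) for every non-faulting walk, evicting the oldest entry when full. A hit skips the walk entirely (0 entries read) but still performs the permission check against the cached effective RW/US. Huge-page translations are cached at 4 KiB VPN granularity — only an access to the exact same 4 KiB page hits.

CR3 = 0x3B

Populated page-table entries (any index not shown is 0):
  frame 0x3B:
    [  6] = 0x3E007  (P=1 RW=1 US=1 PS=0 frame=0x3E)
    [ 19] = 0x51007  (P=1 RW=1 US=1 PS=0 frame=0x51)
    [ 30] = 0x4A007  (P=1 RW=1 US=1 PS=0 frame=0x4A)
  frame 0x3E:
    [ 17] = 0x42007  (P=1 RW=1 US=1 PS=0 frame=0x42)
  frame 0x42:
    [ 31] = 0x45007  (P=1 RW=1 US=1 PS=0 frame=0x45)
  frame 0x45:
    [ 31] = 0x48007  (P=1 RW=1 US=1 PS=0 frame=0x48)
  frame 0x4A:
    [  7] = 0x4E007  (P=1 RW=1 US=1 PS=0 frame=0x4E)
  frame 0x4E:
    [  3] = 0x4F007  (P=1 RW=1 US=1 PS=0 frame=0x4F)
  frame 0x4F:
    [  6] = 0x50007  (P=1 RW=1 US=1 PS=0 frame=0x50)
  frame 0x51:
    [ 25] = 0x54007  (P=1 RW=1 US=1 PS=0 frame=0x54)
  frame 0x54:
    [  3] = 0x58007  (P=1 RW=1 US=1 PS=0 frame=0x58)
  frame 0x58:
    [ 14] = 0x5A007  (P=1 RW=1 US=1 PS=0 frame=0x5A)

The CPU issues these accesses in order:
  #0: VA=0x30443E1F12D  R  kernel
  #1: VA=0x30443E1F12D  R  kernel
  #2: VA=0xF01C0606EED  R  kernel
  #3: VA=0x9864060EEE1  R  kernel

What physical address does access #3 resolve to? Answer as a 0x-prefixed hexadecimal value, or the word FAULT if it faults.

Trace:
#0 VA=0x30443E1F12D (r,kernel):
  L0: frame=0x3B idx=6 entry=0x3E007 [P=1 RW=1 US=1 PS=0]
  L1: frame=0x3E idx=17 entry=0x42007 [P=1 RW=1 US=1 PS=0]
  L2: frame=0x42 idx=31 entry=0x45007 [P=1 RW=1 US=1 PS=0]
  L3: frame=0x45 idx=31 entry=0x48007 [P=1 RW=1 US=1 PS=0]
  ✓ 0x4812D  — 4 lookups
#1 VA=0x30443E1F12D (r,kernel):
  TLB hit vpn=0x30443E1F → PA=0x4812D
#2 VA=0xF01C0606EED (r,kernel):
  L0: frame=0x3B idx=30 entry=0x4A007 [P=1 RW=1 US=1 PS=0]
  L1: frame=0x4A idx=7 entry=0x4E007 [P=1 RW=1 US=1 PS=0]
  L2: frame=0x4E idx=3 entry=0x4F007 [P=1 RW=1 US=1 PS=0]
  L3: frame=0x4F idx=6 entry=0x50007 [P=1 RW=1 US=1 PS=0]
  ✓ 0x50EED  — 4 lookups
#3 VA=0x9864060EEE1 (r,kernel):
  L0: frame=0x3B idx=19 entry=0x51007 [P=1 RW=1 US=1 PS=0]
  L1: frame=0x51 idx=25 entry=0x54007 [P=1 RW=1 US=1 PS=0]
  L2: frame=0x54 idx=3 entry=0x58007 [P=1 RW=1 US=1 PS=0]
  L3: frame=0x58 idx=14 entry=0x5A007 [P=1 RW=1 US=1 PS=0]
  ✓ 0x5AEE1  — 4 lookups

Access #3 PA: 0x5AEE1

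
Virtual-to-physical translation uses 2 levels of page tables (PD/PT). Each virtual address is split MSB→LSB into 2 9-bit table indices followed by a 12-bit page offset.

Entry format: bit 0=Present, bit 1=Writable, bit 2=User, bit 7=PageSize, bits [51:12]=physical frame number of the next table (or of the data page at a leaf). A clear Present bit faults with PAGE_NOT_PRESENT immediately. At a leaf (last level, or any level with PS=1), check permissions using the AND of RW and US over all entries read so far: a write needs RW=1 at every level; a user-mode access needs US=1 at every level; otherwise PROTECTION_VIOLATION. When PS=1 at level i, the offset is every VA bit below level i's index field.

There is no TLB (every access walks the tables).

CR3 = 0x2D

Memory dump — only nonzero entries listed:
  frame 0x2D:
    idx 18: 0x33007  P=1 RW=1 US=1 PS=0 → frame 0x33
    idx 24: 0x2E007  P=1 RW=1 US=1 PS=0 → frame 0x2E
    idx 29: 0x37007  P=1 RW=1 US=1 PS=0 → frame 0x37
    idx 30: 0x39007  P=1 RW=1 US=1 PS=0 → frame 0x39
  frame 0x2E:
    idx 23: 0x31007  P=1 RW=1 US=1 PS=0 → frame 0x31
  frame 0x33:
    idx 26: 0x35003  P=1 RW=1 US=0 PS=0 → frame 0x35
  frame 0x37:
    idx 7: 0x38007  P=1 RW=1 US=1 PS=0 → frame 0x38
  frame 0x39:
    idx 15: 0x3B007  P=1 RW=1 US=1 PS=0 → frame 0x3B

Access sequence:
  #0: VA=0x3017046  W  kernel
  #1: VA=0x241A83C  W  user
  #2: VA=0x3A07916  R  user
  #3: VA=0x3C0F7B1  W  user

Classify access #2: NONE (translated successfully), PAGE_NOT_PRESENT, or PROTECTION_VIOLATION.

Per-access translation:
#0 VA=0x3017046 (w,kernel):
  L0 @0x2D[24] → 0x2E007  P=1,RW=1,US=1,PS=0
  L1 @0x2E[23] → 0x31007  P=1,RW=1,US=1,PS=0
  ✓ 0x31046  — 2 lookups
#1 VA=0x241A83C (w,user):
  L0 @0x2D[18] → 0x33007  P=1,RW=1,US=1,PS=0
  L1 @0x33[26] → 0x35003  P=1,RW=1,US=0,PS=0
  → PROTECTION_VIOLATION  (2 entries read)
#2 VA=0x3A07916 (r,user):
  L0 @0x2D[29] → 0x37007  P=1,RW=1,US=1,PS=0
  L1 @0x37[7] → 0x38007  P=1,RW=1,US=1,PS=0
  ✓ 0x38916  — 2 lookups
#3 VA=0x3C0F7B1 (w,user):
  L0 @0x2D[30] → 0x39007  P=1,RW=1,US=1,PS=0
  L1 @0x39[15] → 0x3B007  P=1,RW=1,US=1,PS=0
  ✓ 0x3B7B1  — 2 lookups

Access #2 fault: NONE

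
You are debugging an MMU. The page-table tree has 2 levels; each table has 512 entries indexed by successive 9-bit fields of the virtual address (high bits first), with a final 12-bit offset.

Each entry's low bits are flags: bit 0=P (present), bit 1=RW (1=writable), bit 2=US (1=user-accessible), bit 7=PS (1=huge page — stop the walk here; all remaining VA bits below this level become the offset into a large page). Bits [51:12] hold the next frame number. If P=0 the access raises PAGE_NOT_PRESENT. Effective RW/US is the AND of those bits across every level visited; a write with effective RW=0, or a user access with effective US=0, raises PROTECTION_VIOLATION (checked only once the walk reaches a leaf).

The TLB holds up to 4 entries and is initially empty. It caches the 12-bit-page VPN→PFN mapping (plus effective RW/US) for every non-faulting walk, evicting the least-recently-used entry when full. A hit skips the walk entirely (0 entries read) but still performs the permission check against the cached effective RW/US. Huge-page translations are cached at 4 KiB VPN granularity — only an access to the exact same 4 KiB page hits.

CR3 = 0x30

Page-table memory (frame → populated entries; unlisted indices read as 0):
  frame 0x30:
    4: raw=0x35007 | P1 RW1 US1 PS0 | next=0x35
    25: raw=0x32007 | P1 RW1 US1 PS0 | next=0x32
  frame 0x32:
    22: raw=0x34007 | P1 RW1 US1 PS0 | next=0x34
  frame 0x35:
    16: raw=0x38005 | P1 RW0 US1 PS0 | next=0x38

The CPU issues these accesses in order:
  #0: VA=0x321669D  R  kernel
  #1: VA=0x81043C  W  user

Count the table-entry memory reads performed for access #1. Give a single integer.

Per-access translation:
#0 VA=0x321669D (r,kernel):
  L0 @0x30[25] → 0x32007  P=1,RW=1,US=1,PS=0
  L1 @0x32[22] → 0x34007  P=1,RW=1,US=1,PS=0
  ⇒ phys 0x3469D  [2 reads]
#1 VA=0x81043C (w,user):
  L0 @0x30[4] → 0x35007  P=1,RW=1,US=1,PS=0
  L1 @0x35[16] → 0x38005  P=1,RW=0,US=1,PS=0
  → PROTECTION_VIOLATION  (2 entries read)

Entries read for #1: 2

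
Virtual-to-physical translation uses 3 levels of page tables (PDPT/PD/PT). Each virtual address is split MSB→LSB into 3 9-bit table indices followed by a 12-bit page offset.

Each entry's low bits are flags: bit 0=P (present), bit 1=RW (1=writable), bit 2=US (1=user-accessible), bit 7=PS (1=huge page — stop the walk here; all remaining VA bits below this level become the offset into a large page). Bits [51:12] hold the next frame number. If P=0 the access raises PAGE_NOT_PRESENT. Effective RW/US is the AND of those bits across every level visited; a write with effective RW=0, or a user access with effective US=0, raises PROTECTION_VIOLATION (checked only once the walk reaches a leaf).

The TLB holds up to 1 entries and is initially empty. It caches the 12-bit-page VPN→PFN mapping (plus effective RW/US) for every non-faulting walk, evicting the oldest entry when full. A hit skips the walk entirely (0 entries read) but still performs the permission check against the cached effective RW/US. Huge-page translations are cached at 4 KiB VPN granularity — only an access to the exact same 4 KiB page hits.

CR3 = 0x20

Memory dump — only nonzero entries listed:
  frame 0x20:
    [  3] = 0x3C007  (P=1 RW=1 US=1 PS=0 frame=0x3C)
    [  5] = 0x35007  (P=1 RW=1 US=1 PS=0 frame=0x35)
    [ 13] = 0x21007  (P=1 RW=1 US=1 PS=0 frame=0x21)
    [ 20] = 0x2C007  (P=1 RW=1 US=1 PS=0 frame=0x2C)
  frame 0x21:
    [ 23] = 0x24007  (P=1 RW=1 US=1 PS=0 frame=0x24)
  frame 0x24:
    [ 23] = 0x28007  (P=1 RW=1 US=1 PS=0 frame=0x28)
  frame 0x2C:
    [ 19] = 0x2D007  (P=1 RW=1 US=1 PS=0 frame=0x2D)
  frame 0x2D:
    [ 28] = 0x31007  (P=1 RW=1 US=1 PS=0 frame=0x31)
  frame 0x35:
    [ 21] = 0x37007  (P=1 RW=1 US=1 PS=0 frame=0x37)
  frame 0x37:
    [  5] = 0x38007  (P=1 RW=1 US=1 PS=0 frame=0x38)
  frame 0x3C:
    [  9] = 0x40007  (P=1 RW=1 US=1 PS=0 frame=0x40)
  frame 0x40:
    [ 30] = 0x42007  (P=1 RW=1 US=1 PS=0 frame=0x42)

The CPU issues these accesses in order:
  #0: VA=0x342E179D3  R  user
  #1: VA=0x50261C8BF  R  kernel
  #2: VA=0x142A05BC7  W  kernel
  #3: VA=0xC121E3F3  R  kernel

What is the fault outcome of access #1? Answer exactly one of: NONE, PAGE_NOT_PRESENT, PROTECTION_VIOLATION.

Per-access translation:
#0 VA=0x342E179D3 (r,user):
  lvl0: tbl 0x20, slot 13 ⇒ 0x21007 (P1/RW1/US1/PS0)
  lvl1: tbl 0x21, slot 23 ⇒ 0x24007 (P1/RW1/US1/PS0)
  lvl2: tbl 0x24, slot 23 ⇒ 0x28007 (P1/RW1/US1/PS0)
  ✓ 0x289D3  — 3 lookups
#1 VA=0x50261C8BF (r,kernel):
  lvl0: tbl 0x20, slot 20 ⇒ 0x2C007 (P1/RW1/US1/PS0)
  lvl1: tbl 0x2C, slot 19 ⇒ 0x2D007 (P1/RW1/US1/PS0)
  lvl2: tbl 0x2D, slot 28 ⇒ 0x31007 (P1/RW1/US1/PS0)
  ✓ 0x318BF  — 3 lookups
#2 VA=0x142A05BC7 (w,kernel):
  lvl0: tbl 0x20, slot 5 ⇒ 0x35007 (P1/RW1/US1/PS0)
  lvl1: tbl 0x35, slot 21 ⇒ 0x37007 (P1/RW1/US1/PS0)
  lvl2: tbl 0x37, slot 5 ⇒ 0x38007 (P1/RW1/US1/PS0)
  ✓ 0x38BC7  — 3 lookups
#3 VA=0xC121E3F3 (r,kernel):
  lvl0: tbl 0x20, slot 3 ⇒ 0x3C007 (P1/RW1/US1/PS0)
  lvl1: tbl 0x3C, slot 9 ⇒ 0x40007 (P1/RW1/US1/PS0)
  lvl2: tbl 0x40, slot 30 ⇒ 0x42007 (P1/RW1/US1/PS0)
  ✓ 0x423F3  — 3 lookups

Access #1 fault: NONE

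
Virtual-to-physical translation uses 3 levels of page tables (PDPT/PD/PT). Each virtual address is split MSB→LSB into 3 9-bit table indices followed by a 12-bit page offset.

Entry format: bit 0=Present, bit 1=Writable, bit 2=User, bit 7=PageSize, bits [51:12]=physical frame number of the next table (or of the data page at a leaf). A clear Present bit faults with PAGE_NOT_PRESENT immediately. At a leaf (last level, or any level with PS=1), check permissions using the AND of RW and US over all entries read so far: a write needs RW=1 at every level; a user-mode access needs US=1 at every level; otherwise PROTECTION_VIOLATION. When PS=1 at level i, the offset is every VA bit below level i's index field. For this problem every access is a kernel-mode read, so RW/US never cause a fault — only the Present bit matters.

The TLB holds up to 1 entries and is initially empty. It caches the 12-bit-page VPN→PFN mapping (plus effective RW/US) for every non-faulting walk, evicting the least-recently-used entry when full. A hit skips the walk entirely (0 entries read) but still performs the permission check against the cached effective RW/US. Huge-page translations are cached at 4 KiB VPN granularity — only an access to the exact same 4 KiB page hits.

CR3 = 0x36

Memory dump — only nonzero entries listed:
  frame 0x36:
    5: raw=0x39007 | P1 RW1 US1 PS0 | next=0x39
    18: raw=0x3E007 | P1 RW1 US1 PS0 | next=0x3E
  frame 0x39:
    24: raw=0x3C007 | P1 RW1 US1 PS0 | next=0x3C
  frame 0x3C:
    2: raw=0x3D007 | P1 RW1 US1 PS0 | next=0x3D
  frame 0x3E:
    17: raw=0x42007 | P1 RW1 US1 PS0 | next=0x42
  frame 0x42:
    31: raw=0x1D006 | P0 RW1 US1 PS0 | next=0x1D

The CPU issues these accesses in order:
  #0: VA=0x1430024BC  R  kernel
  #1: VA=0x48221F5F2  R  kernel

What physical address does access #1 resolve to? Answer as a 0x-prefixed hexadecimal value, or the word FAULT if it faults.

Walk each access:
#0 VA=0x1430024BC (r,kernel):
  lvl0: tbl 0x36, slot 5 ⇒ 0x39007 (P1/RW1/US1/PS0)
  lvl1: tbl 0x39, slot 24 ⇒ 0x3C007 (P1/RW1/US1/PS0)
  lvl2: tbl 0x3C, slot 2 ⇒ 0x3D007 (P1/RW1/US1/PS0)
  → PA=0x3D4BC  (3 entries read)
#1 VA=0x48221F5F2 (r,kernel):
  lvl0: tbl 0x36, slot 18 ⇒ 0x3E007 (P1/RW1/US1/PS0)
  lvl1: tbl 0x3E, slot 17 ⇒ 0x42007 (P1/RW1/US1/PS0)
  lvl2: tbl 0x42, slot 31 ⇒ 0x1D006 (P0/RW1/US1/PS0)
  → PAGE_NOT_PRESENT  (3 entries read)

Access #1 PA: FAULT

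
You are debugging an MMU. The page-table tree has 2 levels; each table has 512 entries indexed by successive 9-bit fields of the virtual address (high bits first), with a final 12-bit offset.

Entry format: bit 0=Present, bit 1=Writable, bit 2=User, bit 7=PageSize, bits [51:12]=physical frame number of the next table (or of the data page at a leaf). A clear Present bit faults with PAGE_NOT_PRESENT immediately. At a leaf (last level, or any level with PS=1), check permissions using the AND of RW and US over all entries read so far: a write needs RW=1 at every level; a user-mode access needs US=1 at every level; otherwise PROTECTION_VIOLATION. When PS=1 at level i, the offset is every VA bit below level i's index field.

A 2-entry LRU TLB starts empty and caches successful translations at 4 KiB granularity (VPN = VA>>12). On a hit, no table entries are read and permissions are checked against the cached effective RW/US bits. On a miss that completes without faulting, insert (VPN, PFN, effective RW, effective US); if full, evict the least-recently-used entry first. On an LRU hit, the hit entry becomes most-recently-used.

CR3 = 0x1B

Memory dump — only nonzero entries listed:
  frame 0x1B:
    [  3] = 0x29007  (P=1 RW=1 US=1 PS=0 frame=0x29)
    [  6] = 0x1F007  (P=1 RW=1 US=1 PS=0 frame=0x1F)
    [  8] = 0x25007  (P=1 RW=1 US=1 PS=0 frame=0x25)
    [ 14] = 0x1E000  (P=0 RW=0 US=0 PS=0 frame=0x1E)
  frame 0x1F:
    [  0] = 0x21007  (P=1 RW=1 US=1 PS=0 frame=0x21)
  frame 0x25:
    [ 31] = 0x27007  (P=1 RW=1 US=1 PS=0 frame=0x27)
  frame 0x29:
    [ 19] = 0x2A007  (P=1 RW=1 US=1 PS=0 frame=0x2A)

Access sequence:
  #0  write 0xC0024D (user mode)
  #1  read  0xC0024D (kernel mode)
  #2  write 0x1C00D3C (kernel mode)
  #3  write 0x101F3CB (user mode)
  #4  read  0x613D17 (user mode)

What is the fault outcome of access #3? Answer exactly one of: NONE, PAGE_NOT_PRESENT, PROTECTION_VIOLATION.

Per-access translation:
#0 VA=0xC0024D (w,user):
  [0] read 0x1B idx=6: raw=0x1F007 flags P=1 W=1 U=1 S=0
  [1] read 0x1F idx=0: raw=0x21007 flags P=1 W=1 U=1 S=0
  ⇒ phys 0x2124D  [2 reads]
#1 VA=0xC0024D (r,kernel):
  TLB hit vpn=0xC00 → PA=0x2124D
#2 VA=0x1C00D3C (w,kernel):
  [0] read 0x1B idx=14: raw=0x1E000 flags P=0 W=0 U=0 S=0
  ✗ PAGE_NOT_PRESENT  [1 reads]
#3 VA=0x101F3CB (w,user):
  [0] read 0x1B idx=8: raw=0x25007 flags P=1 W=1 U=1 S=0
  [1] read 0x25 idx=31: raw=0x27007 flags P=1 W=1 U=1 S=0
  ⇒ phys 0x273CB  [2 reads]
#4 VA=0x613D17 (r,user):
  [0] read 0x1B idx=3: raw=0x29007 flags P=1 W=1 U=1 S=0
  [1] read 0x29 idx=19: raw=0x2A007 flags P=1 W=1 U=1 S=0
  ⇒ phys 0x2AD17  [2 reads]

Access #3 fault: NONE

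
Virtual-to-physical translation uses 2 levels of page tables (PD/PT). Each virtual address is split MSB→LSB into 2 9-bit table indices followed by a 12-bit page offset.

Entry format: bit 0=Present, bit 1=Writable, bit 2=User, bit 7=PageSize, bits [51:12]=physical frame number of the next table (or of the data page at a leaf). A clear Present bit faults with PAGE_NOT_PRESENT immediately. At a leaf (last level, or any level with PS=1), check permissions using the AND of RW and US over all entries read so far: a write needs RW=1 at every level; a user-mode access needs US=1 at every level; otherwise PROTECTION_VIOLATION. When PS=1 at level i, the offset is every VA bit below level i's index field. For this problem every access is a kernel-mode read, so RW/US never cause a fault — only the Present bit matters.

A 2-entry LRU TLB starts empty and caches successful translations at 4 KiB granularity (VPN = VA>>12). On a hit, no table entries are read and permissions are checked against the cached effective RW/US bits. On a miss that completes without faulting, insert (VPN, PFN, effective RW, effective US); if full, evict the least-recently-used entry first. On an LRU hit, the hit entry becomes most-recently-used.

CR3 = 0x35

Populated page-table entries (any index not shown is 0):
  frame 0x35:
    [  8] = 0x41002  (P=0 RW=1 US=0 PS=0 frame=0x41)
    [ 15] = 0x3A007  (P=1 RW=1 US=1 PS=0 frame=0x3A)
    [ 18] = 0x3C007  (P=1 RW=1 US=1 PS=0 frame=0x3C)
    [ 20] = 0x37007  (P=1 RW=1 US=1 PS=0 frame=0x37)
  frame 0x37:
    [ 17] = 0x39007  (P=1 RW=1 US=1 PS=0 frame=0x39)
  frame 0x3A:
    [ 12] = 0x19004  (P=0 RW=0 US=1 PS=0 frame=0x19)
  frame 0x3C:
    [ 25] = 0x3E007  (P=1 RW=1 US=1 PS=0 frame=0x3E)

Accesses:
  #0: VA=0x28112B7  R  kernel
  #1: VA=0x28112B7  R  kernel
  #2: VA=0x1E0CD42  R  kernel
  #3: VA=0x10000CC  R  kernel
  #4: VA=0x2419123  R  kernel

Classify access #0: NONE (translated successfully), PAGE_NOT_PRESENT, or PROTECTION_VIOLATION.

Trace:
#0 VA=0x28112B7 (r,kernel):
  L0 @0x35[20] → 0x37007  P=1,RW=1,US=1,PS=0
  L1 @0x37[17] → 0x39007  P=1,RW=1,US=1,PS=0
  ✓ 0x392B7  — 2 lookups
#1 VA=0x28112B7 (r,kernel):
  TLB hit vpn=0x2811 → PA=0x392B7
#2 VA=0x1E0CD42 (r,kernel):
  L0 @0x35[15] → 0x3A007  P=1,RW=1,US=1,PS=0
  L1 @0x3A[12] → 0x19004  P=0,RW=0,US=1,PS=0
  → PAGE_NOT_PRESENT  (2 entries read)
#3 VA=0x10000CC (r,kernel):
  L0 @0x35[8] → 0x41002  P=0,RW=1,US=0,PS=0
  → PAGE_NOT_PRESENT  (1 entries read)
#4 VA=0x2419123 (r,kernel):
  L0 @0x35[18] → 0x3C007  P=1,RW=1,US=1,PS=0
  L1 @0x3C[25] → 0x3E007  P=1,RW=1,US=1,PS=0
  ✓ 0x3E123  — 2 lookups

Access #0 fault: NONE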